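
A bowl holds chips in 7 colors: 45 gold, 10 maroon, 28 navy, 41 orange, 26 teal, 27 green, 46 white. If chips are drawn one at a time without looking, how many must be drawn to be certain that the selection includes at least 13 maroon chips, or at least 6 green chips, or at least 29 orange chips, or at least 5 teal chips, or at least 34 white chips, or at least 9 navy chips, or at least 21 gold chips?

The worst case stops just short of every target: 20 gold, all 10 maroon, 8 navy, 28 orange, 4 teal, 5 green, 33 white — 20 + 10 + 8 + 28 + 4 + 5 + 33 = 108 chips.
One more chip must push some color to its target, so 108 + 1 = 109.

109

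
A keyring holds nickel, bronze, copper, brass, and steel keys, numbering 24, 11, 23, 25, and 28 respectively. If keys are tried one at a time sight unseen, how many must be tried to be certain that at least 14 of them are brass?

To avoid brass keys as long as possible, exhaust the other 4 types first.
The worst case draws every non-brass key first: 24 + 11 + 23 + 28 = 86.
The next 14 draws are then forced to be brass, giving 86 + 14 = 100.

100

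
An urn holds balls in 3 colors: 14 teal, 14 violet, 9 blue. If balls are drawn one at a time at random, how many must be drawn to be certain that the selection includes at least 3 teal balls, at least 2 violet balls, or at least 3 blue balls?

6

Each of the 3 colors has its own threshold; avoid all of them simultaneously.
The worst case stops just short of every target: 2 teal, 1 violet, 2 blue — 2 + 1 + 2 = 5 balls.
One more ball must push some color to its target, so 5 + 1 = 6.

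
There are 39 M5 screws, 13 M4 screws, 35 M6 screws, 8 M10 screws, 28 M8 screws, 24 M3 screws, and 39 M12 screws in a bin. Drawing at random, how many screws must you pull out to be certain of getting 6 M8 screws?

164

The worst case draws every non-M8 screw first: 39 + 13 + 35 + 8 + 24 + 39 = 158.
The next 6 draws are then forced to be M8, giving 158 + 6 = 164.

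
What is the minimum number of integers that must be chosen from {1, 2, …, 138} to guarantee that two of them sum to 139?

70

Partition {1, …, 138} into 69 pairs: {1,138}, {2,137}, …, {69,70}.
Choosing 69 integers — say the integers 1 through 69 — takes one from each pair and avoids the property.
Choosing 70 forces two into the same pair by pigeonhole, and those sum to 139. So 70.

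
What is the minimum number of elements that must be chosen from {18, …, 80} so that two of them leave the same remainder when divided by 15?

Group the integers by remainder mod 15; there are 15 residue classes, each nonempty in this range.
Choosing one from each class (15 integers) avoids any shared remainder.
One more choice must repeat a class, so two differ by a multiple of 15. Hence 15 + 1 = 16.

16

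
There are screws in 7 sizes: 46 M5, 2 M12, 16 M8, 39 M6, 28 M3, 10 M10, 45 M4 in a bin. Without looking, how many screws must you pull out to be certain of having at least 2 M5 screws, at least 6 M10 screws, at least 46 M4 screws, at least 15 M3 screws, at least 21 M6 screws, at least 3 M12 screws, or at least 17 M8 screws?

Each of the 7 sizes has its own threshold; avoid all of them simultaneously.
The worst case stops just short of every target: 1 M5, 2 M12, 16 M8, 20 M6, 14 M3, 5 M10, 45 M4 — 1 + 2 + 16 + 20 + 14 + 5 + 45 = 103 screws.
One more screw must push some size to its target, so 103 + 1 = 104.

104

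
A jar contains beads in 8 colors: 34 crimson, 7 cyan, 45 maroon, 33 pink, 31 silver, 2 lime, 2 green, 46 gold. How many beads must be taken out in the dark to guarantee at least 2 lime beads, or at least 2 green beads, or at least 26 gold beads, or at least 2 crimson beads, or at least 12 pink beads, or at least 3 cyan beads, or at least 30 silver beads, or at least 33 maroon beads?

Each of the 8 colors has its own threshold; avoid all of them simultaneously.
The worst case stops just short of every target: 1 crimson, 2 cyan, 32 maroon, 11 pink, 29 silver, 1 lime, 1 green, 25 gold — 1 + 2 + 32 + 11 + 29 + 1 + 1 + 25 = 102 beads.
One more bead must push some color to its target, so 102 + 1 = 103.

103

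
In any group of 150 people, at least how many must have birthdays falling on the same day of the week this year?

22

There are 7 days of the week, which serve as the pigeonholes.
If each of the 7 days of the week held at most 21, the total would be at most 7 × 21 = 147 < 150, a contradiction.
So at least one holds ⌈150/7⌉ = 22.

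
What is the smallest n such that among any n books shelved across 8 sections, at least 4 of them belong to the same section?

There are 8 sections acting as pigeonholes.
With 8 × 3 = 24 books we could place exactly 3 in each, with no class reaching 4.
One more forces some class to hold 4, so 24 + 1 = 25.

25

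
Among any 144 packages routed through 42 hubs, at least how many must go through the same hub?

4

If each of the 42 hubs held at most 3, the total would be at most 42 × 3 = 126 < 144, a contradiction.
So at least one holds ⌈144/42⌉ = 4.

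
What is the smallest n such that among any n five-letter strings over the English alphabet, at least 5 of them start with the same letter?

105

There are 26 possible first letters acting as pigeonholes.
With 26 × 4 = 104 five-letter strings over the English alphabet we could place exactly 4 in each, with no class reaching 5.
One more forces some class to hold 5, so 104 + 1 = 105.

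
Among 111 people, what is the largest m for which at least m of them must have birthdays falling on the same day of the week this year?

If each of the 7 days of the week held at most 15, the total would be at most 7 × 15 = 105 < 111, a contradiction.
So at least one holds ⌈111/7⌉ = 16.

16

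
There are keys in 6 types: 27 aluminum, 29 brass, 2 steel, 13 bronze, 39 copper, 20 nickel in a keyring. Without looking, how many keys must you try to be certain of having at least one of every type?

The hardest type to obtain is steel: we could draw every other key first — 130 − 2 = 128 keys — without a single steel one.
The next draw must be steel, so 128 + 1 = 129.

129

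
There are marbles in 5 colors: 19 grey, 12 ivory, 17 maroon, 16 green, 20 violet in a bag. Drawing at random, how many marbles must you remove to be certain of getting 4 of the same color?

Treat the 5 colors as pigeonholes.
The worst case takes 3 marbles of each color without reaching 4 of any: 5 × 3 = 15.
The next marble must bring some color to 4, so 15 + 1 = 16.

16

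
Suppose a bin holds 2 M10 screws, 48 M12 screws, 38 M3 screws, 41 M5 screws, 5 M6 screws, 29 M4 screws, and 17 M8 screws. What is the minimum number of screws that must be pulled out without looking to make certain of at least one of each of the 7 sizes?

179

The hardest size to obtain is M10: we could draw every other screw first — 180 − 2 = 178 screws — without a single M10 one.
The next draw must be M10, so 178 + 1 = 179.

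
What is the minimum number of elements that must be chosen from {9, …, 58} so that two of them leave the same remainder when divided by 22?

23

Group the integers by remainder mod 22; there are 22 residue classes, each nonempty in this range.
Choosing one from each class (22 integers) avoids any shared remainder.
One more choice must repeat a class, so two differ by a multiple of 22. Hence 22 + 1 = 23.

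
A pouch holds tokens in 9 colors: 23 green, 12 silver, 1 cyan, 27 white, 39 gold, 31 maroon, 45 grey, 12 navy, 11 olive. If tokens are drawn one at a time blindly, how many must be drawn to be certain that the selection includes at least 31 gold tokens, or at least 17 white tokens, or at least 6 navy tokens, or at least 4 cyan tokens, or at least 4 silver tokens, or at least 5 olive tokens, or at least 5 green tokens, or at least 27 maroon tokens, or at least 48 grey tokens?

The worst case stops just short of every target: 4 green, 3 silver, all 1 cyan, 16 white, 30 gold, 26 maroon, all 45 grey, 5 navy, 4 olive — 4 + 3 + 1 + 16 + 30 + 26 + 45 + 5 + 4 = 134 tokens.
One more token must push some color to its target, so 134 + 1 = 135.

135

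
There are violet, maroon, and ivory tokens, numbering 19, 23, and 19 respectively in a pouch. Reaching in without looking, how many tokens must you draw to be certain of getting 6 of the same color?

16

The worst case takes 5 tokens of each color without reaching 6 of any: 3 × 5 = 15.
The next token must bring some color to 6, so 15 + 1 = 16.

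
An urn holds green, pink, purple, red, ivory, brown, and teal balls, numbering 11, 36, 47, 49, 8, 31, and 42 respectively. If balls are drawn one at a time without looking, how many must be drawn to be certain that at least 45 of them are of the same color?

In the worst case we take at most 44 of each color, but all 11 green, all 36 pink, all 8 ivory, all 31 brown, and all 42 teal (fewer than 44), giving 11 + 36 + 44 + 44 + 8 + 31 + 42 = 216.
One more ball then forces some color to 45, so 216 + 1 = 217.

217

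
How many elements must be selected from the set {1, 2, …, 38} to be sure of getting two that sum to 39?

20

Partition {1, …, 38} into 19 pairs: {1,38}, {2,37}, …, {19,20}.
Choosing 19 integers — say the integers 1 through 19 — takes one from each pair and avoids the property.
Choosing 20 forces two into the same pair by pigeonhole, and those sum to 39. So 20.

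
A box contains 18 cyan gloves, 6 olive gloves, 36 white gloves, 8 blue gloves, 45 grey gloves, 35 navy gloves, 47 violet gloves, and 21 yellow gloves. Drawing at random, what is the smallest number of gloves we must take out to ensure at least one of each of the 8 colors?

211

The hardest color to obtain is olive: we could draw every other glove first — 216 − 6 = 210 gloves — without a single olive one.
The next draw must be olive, so 210 + 1 = 211.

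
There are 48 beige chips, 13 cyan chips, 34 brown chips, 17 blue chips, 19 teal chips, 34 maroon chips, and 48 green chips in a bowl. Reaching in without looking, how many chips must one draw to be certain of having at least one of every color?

201

The hardest color to obtain is cyan: we could draw every other chip first — 213 − 13 = 200 chips — without a single cyan one.
The next draw must be cyan, so 200 + 1 = 201.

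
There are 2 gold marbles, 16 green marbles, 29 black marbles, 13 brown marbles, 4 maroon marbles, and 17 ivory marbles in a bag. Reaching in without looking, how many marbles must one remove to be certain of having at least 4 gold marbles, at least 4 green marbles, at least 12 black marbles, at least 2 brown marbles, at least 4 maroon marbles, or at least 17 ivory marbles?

37

Each of the 6 colors has its own threshold; avoid all of them simultaneously.
The worst case stops just short of every target: all 2 gold, 3 green, 11 black, 1 brown, 3 maroon, 16 ivory — 2 + 3 + 11 + 1 + 3 + 16 = 36 marbles.
One more marble must push some color to its target, so 36 + 1 = 37.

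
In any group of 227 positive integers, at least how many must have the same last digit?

If each of the 10 possible last digits held at most 22, the total would be at most 10 × 22 = 220 < 227, a contradiction.
So at least one holds ⌈227/10⌉ = 23.

23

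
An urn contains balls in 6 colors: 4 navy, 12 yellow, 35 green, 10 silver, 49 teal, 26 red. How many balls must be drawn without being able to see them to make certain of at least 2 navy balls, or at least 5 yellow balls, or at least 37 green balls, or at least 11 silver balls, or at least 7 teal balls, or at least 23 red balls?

Each of the 6 colors has its own threshold; avoid all of them simultaneously.
The worst case stops just short of every target: 1 navy, 4 yellow, all 35 green, 10 silver, 6 teal, 22 red — 1 + 4 + 35 + 10 + 6 + 22 = 78 balls.
One more ball must push some color to its target, so 78 + 1 = 79.

79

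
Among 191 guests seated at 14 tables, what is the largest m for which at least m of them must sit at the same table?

If each of the 14 tables held at most 13, the total would be at most 14 × 13 = 182 < 191, a contradiction.
So at least one holds ⌈191/14⌉ = 14.

14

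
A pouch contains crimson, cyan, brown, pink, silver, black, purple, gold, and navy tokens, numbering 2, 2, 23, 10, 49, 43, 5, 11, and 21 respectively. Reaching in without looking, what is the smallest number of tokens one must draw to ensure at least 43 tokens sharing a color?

In the worst case we take at most 42 of each color, but all 2 crimson, all 2 cyan, all 23 brown, all 10 pink, all 5 purple, all 11 gold, and all 21 navy (fewer than 42), giving 2 + 2 + 23 + 10 + 42 + 42 + 5 + 11 + 21 = 158.
One more token then forces some color to 43, so 158 + 1 = 159.

159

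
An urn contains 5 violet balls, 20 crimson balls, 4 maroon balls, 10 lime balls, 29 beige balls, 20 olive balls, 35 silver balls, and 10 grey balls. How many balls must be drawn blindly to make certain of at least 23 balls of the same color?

In the worst case we take at most 22 of each color, but all 5 violet, all 20 crimson, all 4 maroon, all 10 lime, all 20 olive, and all 10 grey (fewer than 22), giving 5 + 20 + 4 + 10 + 22 + 20 + 22 + 10 = 113.
One more ball then forces some color to 23, so 113 + 1 = 114.

114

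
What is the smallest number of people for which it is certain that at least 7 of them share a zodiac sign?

73

There are 12 zodiac signs acting as pigeonholes.
With 12 × 6 = 72 people we could place exactly 6 in each, with no class reaching 7.
One more forces some class to hold 7, so 72 + 1 = 73.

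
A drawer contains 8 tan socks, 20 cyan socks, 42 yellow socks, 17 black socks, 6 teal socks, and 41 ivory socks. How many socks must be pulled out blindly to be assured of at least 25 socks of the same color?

In the worst case we take at most 24 of each color, but all 8 tan, all 20 cyan, all 17 black, and all 6 teal (fewer than 24), giving 8 + 20 + 24 + 17 + 6 + 24 = 99.
One more sock then forces some color to 25, so 99 + 1 = 100.

100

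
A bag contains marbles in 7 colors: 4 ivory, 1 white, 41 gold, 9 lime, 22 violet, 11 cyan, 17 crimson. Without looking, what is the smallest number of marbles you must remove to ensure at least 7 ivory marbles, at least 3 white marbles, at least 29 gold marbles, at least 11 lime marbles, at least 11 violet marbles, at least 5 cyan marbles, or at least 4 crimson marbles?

60

Each of the 7 colors has its own threshold; avoid all of them simultaneously.
The worst case stops just short of every target: all 4 ivory, all 1 white, 28 gold, all 9 lime, 10 violet, 4 cyan, 3 crimson — 4 + 1 + 28 + 9 + 10 + 4 + 3 = 59 marbles.
One more marble must push some color to its target, so 59 + 1 = 60.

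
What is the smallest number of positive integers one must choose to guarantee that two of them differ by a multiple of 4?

5

Two integers differ by a multiple of 4 exactly when they share a remainder mod 4.
There are 4 residue classes mod 4, so 4 integers can all lie in distinct classes.
One more integer must repeat a residue, giving a difference divisible by 4. So n = 4 + 1 = 5.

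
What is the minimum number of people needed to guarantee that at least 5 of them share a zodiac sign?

49

There are 12 zodiac signs acting as pigeonholes.
With 12 × 4 = 48 people we could place exactly 4 in each, with no class reaching 5.
One more forces some class to hold 5, so 48 + 1 = 49.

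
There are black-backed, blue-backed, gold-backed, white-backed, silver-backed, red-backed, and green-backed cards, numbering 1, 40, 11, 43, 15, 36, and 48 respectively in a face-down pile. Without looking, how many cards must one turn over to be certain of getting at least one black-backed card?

194

The worst case draws every non-black-backed card first: 40 + 11 + 43 + 15 + 36 + 48 = 193.
The next draw is then forced to be black-backed, giving 193 + 1 = 194.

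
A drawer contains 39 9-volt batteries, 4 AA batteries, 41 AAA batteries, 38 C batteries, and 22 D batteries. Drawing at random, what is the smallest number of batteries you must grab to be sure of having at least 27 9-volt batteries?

132

The worst case draws every non-9-volt battery first: 4 + 41 + 38 + 22 = 105.
The next 27 draws are then forced to be 9-volt, giving 105 + 27 = 132.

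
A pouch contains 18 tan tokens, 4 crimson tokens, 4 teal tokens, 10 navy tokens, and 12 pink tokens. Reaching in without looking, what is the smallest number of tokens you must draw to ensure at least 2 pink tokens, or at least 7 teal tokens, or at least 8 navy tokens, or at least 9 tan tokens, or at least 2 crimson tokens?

22

Each of the 5 colors has its own threshold; avoid all of them simultaneously.
The worst case stops just short of every target: 8 tan, 1 crimson, all 4 teal, 7 navy, 1 pink — 8 + 1 + 4 + 7 + 1 = 21 tokens.
One more token must push some color to its target, so 21 + 1 = 22.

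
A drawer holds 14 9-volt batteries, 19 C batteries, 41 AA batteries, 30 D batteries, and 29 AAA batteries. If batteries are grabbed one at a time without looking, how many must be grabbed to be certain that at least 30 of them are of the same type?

Treat the 5 types as pigeonholes.
In the worst case we take at most 29 of each type, but all 14 9-volt and all 19 C (fewer than 29), giving 14 + 19 + 29 + 29 + 29 = 120.
One more battery then forces some type to 30, so 120 + 1 = 121.

121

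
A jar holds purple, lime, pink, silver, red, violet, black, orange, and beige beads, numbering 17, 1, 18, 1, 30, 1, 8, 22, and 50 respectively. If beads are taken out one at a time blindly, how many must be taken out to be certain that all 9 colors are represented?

The hardest color to obtain is lime: we could draw every other bead first — 148 − 1 = 147 beads — without a single lime one.
The next draw must be lime, so 147 + 1 = 148.

148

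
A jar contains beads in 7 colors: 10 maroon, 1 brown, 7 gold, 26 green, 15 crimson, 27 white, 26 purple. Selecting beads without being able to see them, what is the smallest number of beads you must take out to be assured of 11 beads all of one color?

59

Treat the 7 colors as pigeonholes.
In the worst case we take at most 10 of each color, but all 1 brown and all 7 gold (fewer than 10), giving 10 + 1 + 7 + 10 + 10 + 10 + 10 = 58.
One more bead then forces some color to 11, so 58 + 1 = 59.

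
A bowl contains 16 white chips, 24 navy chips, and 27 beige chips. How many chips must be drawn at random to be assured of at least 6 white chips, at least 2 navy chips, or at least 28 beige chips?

34

Each of the 3 colors has its own threshold; avoid all of them simultaneously.
The worst case stops just short of every target: 5 white, 1 navy, 27 beige — 5 + 1 + 27 = 33 chips.
One more chip must push some color to its target, so 33 + 1 = 34.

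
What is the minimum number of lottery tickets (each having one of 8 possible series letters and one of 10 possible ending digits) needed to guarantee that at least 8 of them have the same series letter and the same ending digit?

There are 8 × 10 = 80 (series letter, ending digit) combinations acting as pigeonholes.
With 80 × 7 = 560 lottery tickets we could place exactly 7 in each, with no (series letter, ending digit) pair reaching 8.
One more forces some (series letter, ending digit) pair to hold 8, so 560 + 1 = 561.

561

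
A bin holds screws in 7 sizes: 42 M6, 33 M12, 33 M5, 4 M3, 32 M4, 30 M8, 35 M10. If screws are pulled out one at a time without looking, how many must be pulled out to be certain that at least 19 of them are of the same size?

113

Treat the 7 sizes as pigeonholes.
In the worst case we take at most 18 of each size, but all 4 M3 (fewer than 18), giving 18 + 18 + 18 + 4 + 18 + 18 + 18 = 112.
One more screw then forces some size to 19, so 112 + 1 = 113.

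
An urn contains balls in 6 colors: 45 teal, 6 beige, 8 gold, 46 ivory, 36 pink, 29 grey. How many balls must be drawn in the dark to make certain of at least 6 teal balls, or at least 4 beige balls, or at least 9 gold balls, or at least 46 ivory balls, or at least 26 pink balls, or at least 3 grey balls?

Each of the 6 colors has its own threshold; avoid all of them simultaneously.
The worst case stops just short of every target: 5 teal, 3 beige, 8 gold, 45 ivory, 25 pink, 2 grey — 5 + 3 + 8 + 45 + 25 + 2 = 88 balls.
One more ball must push some color to its target, so 88 + 1 = 89.

89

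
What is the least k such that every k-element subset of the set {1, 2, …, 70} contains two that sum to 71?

36

Partition {1, …, 70} into 35 pairs: {1,70}, {2,69}, …, {35,36}.
Choosing 35 integers — say the integers 1 through 35 — takes one from each pair and avoids the property.
Choosing 36 forces two into the same pair by pigeonhole, and those sum to 71. So 36.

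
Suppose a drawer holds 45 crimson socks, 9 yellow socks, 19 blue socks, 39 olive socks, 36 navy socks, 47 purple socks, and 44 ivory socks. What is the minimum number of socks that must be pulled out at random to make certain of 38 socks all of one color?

In the worst case we take at most 37 of each color, but all 9 yellow, all 19 blue, and all 36 navy (fewer than 37), giving 37 + 9 + 19 + 37 + 36 + 37 + 37 = 212.
One more sock then forces some color to 38, so 212 + 1 = 213.

213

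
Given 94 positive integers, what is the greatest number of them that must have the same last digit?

10

There are 10 possible last digits, which serve as the pigeonholes.
If each of the 10 possible last digits held at most 9, the total would be at most 10 × 9 = 90 < 94, a contradiction.
So at least one holds ⌈94/10⌉ = 10.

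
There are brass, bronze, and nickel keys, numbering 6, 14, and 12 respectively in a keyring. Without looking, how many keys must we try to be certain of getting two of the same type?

4

Treat the 3 types as pigeonholes.
The worst case takes 1 key of each type without reaching 2 of any: 3 × 1 = 3.
The next key must bring some type to 2, so 3 + 1 = 4.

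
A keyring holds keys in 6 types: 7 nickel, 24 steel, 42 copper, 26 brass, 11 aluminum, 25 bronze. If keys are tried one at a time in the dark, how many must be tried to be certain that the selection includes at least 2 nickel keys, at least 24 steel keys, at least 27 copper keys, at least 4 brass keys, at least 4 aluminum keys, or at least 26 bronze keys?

82

The worst case stops just short of every target: 1 nickel, 23 steel, 26 copper, 3 brass, 3 aluminum, 25 bronze — 1 + 23 + 26 + 3 + 3 + 25 = 81 keys.
One more key must push some type to its target, so 81 + 1 = 82.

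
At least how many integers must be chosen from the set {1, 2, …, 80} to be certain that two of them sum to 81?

Partition {1, …, 80} into 40 pairs: {1,80}, {2,79}, …, {40,41}.
Choosing 40 integers — say the integers 1 through 40 — takes one from each pair and avoids the property.
Choosing 41 forces two into the same pair by pigeonhole, and those sum to 81. So 41.

41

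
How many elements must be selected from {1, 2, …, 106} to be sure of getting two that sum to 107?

Partition {1, …, 106} into 53 pairs: {1,106}, {2,105}, …, {53,54}.
Choosing 53 integers — say the integers 1 through 53 — takes one from each pair and avoids the property.
Choosing 54 forces two into the same pair by pigeonhole, and those sum to 107. So 54.

54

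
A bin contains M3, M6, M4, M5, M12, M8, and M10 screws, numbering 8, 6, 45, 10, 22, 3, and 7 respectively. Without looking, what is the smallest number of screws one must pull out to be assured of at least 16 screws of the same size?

In the worst case we take at most 15 of each size, but all 8 M3, all 6 M6, all 10 M5, all 3 M8, and all 7 M10 (fewer than 15), giving 8 + 6 + 15 + 10 + 15 + 3 + 7 = 64.
One more screw then forces some size to 16, so 64 + 1 = 65.

65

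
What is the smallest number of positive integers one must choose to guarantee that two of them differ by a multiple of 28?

29

Use the pigeonhole principle on residue classes: two integers differ by a multiple of 28 exactly when they share a remainder mod 28.
There are 28 residue classes mod 28, so 28 integers can all lie in distinct classes.
One more integer must repeat a residue, giving a difference divisible by 28. So n = 28 + 1 = 29.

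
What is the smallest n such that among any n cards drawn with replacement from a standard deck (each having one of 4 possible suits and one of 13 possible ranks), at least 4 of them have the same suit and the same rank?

There are 4 × 13 = 52 (suit, rank) combinations acting as pigeonholes.
With 52 × 3 = 156 cards drawn with replacement from a standard deck we could place exactly 3 in each, with no (suit, rank) pair reaching 4.
One more forces some (suit, rank) pair to hold 4, so 156 + 1 = 157.

157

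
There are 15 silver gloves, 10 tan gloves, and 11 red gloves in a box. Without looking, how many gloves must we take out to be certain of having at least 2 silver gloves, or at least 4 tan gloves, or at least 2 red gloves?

Each of the 3 colors has its own threshold; avoid all of them simultaneously.
The worst case stops just short of every target: 1 silver, 3 tan, 1 red — 1 + 3 + 1 = 5 gloves.
One more glove must push some color to its target, so 5 + 1 = 6.

6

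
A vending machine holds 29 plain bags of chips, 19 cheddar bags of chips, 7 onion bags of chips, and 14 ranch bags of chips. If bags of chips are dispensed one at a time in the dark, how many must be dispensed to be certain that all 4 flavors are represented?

63

The hardest flavor to obtain is onion: we could draw every other bag of chips first — 69 − 7 = 62 bags of chips — without a single onion one.
The next draw must be onion, so 62 + 1 = 63.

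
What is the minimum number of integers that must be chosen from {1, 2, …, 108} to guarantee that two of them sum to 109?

55

Partition {1, …, 108} into 54 pairs: {1,108}, {2,107}, …, {54,55}.
Choosing 54 integers — say the integers 1 through 54 — takes one from each pair and avoids the property.
Choosing 55 forces two into the same pair by pigeonhole, and those sum to 109. So 55.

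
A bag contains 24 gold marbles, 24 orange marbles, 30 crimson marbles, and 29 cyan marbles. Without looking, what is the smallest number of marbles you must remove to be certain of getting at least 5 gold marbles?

The worst case draws every non-gold marble first: 24 + 30 + 29 = 83.
The next 5 draws are then forced to be gold, giving 83 + 5 = 88.

88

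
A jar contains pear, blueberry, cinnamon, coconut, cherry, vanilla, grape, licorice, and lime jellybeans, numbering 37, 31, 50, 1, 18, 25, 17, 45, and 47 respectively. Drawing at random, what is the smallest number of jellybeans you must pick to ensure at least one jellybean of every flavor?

271

The hardest flavor to obtain is coconut: we could draw every other jellybean first — 271 − 1 = 270 jellybeans — without a single coconut one.
The next draw must be coconut, so 270 + 1 = 271.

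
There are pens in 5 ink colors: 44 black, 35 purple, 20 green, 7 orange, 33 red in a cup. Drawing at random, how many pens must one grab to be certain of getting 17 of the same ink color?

In the worst case we take at most 16 of each ink color, but all 7 orange (fewer than 16), giving 16 + 16 + 16 + 7 + 16 = 71.
One more pen then forces some ink color to 17, so 71 + 1 = 72.

72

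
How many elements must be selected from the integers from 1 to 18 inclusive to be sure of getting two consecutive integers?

10

Partition {1, …, 18} into 9 pairs: {1,2}, {3,4}, …, {17,18}.
Choosing 9 integers — say the 9 even numbers 2, 4, …, 18 — takes one from each pair and avoids the property.
Choosing 10 forces two into the same pair by pigeonhole, and those are consecutive. So 10.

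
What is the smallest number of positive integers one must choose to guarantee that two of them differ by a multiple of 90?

91

Two integers differ by a multiple of 90 exactly when they share a remainder mod 90.
There are 90 residue classes mod 90, so 90 integers can all lie in distinct classes.
One more integer must repeat a residue, giving a difference divisible by 90. So n = 90 + 1 = 91.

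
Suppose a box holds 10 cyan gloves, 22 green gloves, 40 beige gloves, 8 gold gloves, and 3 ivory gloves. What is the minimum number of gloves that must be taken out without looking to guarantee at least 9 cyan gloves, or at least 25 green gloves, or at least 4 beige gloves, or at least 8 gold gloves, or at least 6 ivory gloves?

The worst case stops just short of every target: 8 cyan, all 22 green, 3 beige, 7 gold, all 3 ivory — 8 + 22 + 3 + 7 + 3 = 43 gloves.
One more glove must push some color to its target, so 43 + 1 = 44.

44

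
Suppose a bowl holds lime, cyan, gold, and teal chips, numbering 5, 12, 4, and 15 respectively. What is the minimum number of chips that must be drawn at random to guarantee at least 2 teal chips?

23

The worst case draws every non-teal chip first: 5 + 12 + 4 = 21.
The next 2 draws are then forced to be teal, giving 21 + 2 = 23.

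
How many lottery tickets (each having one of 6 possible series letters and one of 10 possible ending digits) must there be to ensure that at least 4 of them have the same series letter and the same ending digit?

There are 6 × 10 = 60 (series letter, ending digit) combinations acting as pigeonholes.
With 60 × 3 = 180 lottery tickets we could place exactly 3 in each, with no (series letter, ending digit) pair reaching 4.
One more forces some (series letter, ending digit) pair to hold 4, so 180 + 1 = 181.

181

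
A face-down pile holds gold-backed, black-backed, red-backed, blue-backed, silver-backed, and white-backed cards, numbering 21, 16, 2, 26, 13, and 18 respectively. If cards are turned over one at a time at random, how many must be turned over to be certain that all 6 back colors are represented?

95

The hardest back color to obtain is red-backed: we could draw every other card first — 96 − 2 = 94 cards — without a single red-backed one.
The next draw must be red-backed, so 94 + 1 = 95.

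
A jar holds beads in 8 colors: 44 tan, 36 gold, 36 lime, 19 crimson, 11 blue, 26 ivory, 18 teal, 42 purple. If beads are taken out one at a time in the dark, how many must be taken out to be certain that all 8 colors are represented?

222

The hardest color to obtain is blue: we could draw every other bead first — 232 − 11 = 221 beads — without a single blue one.
The next draw must be blue, so 221 + 1 = 222.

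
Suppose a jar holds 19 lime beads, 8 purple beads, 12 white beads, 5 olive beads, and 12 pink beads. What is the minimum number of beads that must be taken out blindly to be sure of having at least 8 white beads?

The worst case draws every non-white bead first: 19 + 8 + 5 + 12 = 44.
The next 8 draws are then forced to be white, giving 44 + 8 = 52.

52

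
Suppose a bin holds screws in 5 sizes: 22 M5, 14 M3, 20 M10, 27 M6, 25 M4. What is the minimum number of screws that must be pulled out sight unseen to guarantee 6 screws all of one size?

The worst case takes 5 screws of each size without reaching 6 of any: 5 × 5 = 25.
The next screw must bring some size to 6, so 25 + 1 = 26.

26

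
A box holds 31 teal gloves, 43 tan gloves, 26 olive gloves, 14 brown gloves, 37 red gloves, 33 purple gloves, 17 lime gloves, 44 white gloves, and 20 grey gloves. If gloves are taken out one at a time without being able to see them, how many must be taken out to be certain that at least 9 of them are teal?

To avoid teal gloves as long as possible, exhaust the other 8 colors first.
The worst case draws every non-teal glove first: 43 + 26 + 14 + 37 + 33 + 17 + 44 + 20 = 234.
The next 9 draws are then forced to be teal, giving 234 + 9 = 243.

243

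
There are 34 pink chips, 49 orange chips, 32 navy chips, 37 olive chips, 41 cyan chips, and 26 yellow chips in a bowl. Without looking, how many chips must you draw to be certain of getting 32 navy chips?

219

The worst case draws every non-navy chip first: 34 + 49 + 37 + 41 + 26 = 187.
The next 32 draws are then forced to be navy, giving 187 + 32 = 219.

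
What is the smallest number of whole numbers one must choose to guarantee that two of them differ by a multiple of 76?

77

Two integers differ by a multiple of 76 exactly when they share a remainder mod 76.
There are 76 residue classes mod 76, so 76 integers can all lie in distinct classes.
One more integer must repeat a residue, giving a difference divisible by 76. So n = 76 + 1 = 77.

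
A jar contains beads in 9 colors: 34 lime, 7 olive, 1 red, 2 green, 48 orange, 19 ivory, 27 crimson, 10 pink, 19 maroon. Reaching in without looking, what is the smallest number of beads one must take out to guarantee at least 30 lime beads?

To avoid lime beads as long as possible, exhaust the other 8 colors first.
The worst case draws every non-lime bead first: 7 + 1 + 2 + 48 + 19 + 27 + 10 + 19 = 133.
The next 30 draws are then forced to be lime, giving 133 + 30 = 163.

163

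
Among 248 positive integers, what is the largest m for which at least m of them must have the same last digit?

There are 10 possible last digits, which serve as the pigeonholes.
If each of the 10 possible last digits held at most 24, the total would be at most 10 × 24 = 240 < 248, a contradiction.
So at least one holds ⌈248/10⌉ = 25.

25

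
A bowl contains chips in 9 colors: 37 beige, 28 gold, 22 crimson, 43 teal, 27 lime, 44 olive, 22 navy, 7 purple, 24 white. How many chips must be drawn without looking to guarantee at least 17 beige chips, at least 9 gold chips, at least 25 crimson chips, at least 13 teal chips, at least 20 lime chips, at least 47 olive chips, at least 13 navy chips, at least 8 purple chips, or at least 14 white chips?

The worst case stops just short of every target: 16 beige, 8 gold, all 22 crimson, 12 teal, 19 lime, all 44 olive, 12 navy, 7 purple, 13 white — 16 + 8 + 22 + 12 + 19 + 44 + 12 + 7 + 13 = 153 chips.
One more chip must push some color to its target, so 153 + 1 = 154.

154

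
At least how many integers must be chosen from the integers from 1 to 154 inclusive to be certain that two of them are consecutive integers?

78

Partition {1, …, 154} into 77 pairs: {1,2}, {3,4}, …, {153,154}.
Choosing 77 integers — say the 77 even numbers 2, 4, …, 154 — takes one from each pair and avoids the property.
Choosing 78 forces two into the same pair by pigeonhole, and those are consecutive. So 78.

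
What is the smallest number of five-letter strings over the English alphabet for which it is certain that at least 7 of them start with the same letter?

157

There are 26 possible first letters acting as pigeonholes.
With 26 × 6 = 156 five-letter strings over the English alphabet we could place exactly 6 in each, with no class reaching 7.
One more forces some class to hold 7, so 156 + 1 = 157.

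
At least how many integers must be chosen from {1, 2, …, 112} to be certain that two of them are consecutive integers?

Partition {1, …, 112} into 56 pairs: {1,2}, {3,4}, …, {111,112}.
Choosing 56 integers — say the 56 even numbers 2, 4, …, 112 — takes one from each pair and avoids the property.
Choosing 57 forces two into the same pair by pigeonhole, and those are consecutive. So 57.

57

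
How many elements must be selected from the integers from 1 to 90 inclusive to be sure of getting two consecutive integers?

Partition {1, …, 90} into 45 pairs: {1,2}, {3,4}, …, {89,90}.
Choosing 45 integers — say the 45 even numbers 2, 4, …, 90 — takes one from each pair and avoids the property.
Choosing 46 forces two into the same pair by pigeonhole, and those are consecutive. So 46.

46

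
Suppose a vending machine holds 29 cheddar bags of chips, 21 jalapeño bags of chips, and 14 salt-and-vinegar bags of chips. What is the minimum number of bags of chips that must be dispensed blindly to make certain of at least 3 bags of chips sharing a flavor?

The worst case takes 2 bags of chips of each flavor without reaching 3 of any: 3 × 2 = 6.
The next bag of chips must bring some flavor to 3, so 6 + 1 = 7.

7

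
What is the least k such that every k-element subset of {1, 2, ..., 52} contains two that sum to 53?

Partition {1, …, 52} into 26 pairs: {1,52}, {2,51}, …, {26,27}.
Choosing 26 integers — say the integers 1 through 26 — takes one from each pair and avoids the property.
Choosing 27 forces two into the same pair by pigeonhole, and those sum to 53. So 27.

27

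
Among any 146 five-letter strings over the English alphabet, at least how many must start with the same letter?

The 146 five-letter strings over the English alphabet fall into 26 possible first letters.
If each of the 26 possible first letters held at most 5, the total would be at most 26 × 5 = 130 < 146, a contradiction.
So at least one holds ⌈146/26⌉ = 6.

6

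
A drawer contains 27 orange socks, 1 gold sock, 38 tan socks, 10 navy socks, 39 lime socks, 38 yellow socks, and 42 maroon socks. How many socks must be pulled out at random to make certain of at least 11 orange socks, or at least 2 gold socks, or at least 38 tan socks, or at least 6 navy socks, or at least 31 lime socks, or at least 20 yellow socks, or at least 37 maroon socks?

139

The worst case stops just short of every target: 10 orange, 1 gold, 37 tan, 5 navy, 30 lime, 19 yellow, 36 maroon — 10 + 1 + 37 + 5 + 30 + 19 + 36 = 138 socks.
One more sock must push some color to its target, so 138 + 1 = 139.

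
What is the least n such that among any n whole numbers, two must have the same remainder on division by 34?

Use the pigeonhole principle on residue classes: two integers differ by a multiple of 34 exactly when they share a remainder mod 34.
There are 34 residue classes mod 34, so 34 integers can all lie in distinct classes.
One more integer must repeat a residue, giving a difference divisible by 34. So n = 34 + 1 = 35.

35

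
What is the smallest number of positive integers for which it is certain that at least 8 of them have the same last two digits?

701

There are 100 possible two-digit endings acting as pigeonholes.
With 100 × 7 = 700 positive integers we could place exactly 7 in each, with no class reaching 8.
One more forces some class to hold 8, so 700 + 1 = 701.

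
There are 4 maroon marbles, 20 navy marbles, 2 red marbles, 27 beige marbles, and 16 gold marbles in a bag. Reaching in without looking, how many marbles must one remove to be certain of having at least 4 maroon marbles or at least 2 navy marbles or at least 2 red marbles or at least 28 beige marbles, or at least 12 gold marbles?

Each of the 5 colors has its own threshold; avoid all of them simultaneously.
The worst case stops just short of every target: 3 maroon, 1 navy, 1 red, 27 beige, 11 gold — 3 + 1 + 1 + 27 + 11 = 43 marbles.
One more marble must push some color to its target, so 43 + 1 = 44.

44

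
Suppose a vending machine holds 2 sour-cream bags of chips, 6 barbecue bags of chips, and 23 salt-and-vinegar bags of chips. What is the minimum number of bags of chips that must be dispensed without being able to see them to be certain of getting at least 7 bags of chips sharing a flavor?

15

In the worst case we take at most 6 of each flavor, but all 2 sour-cream (fewer than 6), giving 2 + 6 + 6 = 14.
One more bag of chips then forces some flavor to 7, so 14 + 1 = 15.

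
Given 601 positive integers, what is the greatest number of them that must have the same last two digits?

7

If each of the 100 possible two-digit endings held at most 6, the total would be at most 100 × 6 = 600 < 601, a contradiction.
So at least one holds ⌈601/100⌉ = 7.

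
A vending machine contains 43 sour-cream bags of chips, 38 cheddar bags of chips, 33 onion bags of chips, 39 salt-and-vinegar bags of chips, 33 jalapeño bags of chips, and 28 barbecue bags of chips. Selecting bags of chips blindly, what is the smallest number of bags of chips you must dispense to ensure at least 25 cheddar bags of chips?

To avoid cheddar bags of chips as long as possible, exhaust the other 5 flavors first.
The worst case draws every non-cheddar bag of chips first: 43 + 33 + 39 + 33 + 28 = 176.
The next 25 draws are then forced to be cheddar, giving 176 + 25 = 201.

201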